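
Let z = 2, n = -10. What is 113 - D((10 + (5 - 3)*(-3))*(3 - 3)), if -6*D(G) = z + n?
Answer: 335/3 ≈ 111.67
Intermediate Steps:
D(G) = 4/3 (D(G) = -(2 - 10)/6 = -⅙*(-8) = 4/3)
113 - D((10 + (5 - 3)*(-3))*(3 - 3)) = 113 - 1*4/3 = 113 - 4/3 = 335/3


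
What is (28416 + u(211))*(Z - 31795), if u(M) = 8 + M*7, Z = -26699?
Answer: -1749029094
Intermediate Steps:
u(M) = 8 + 7*M
(28416 + u(211))*(Z - 31795) = (28416 + (8 + 7*211))*(-26699 - 31795) = (28416 + (8 + 1477))*(-58494) = (28416 + 1485)*(-58494) = 29901*(-58494) = -1749029094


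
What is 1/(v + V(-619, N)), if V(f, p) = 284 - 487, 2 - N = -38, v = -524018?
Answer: -1/524221 ≈ -1.9076e-6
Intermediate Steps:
N = 40 (N = 2 - 1*(-38) = 2 + 38 = 40)
V(f, p) = -203
1/(v + V(-619, N)) = 1/(-524018 - 203) = 1/(-524221) = -1/524221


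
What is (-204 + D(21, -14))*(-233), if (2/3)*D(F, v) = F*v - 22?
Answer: 157974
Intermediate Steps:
D(F, v) = -33 + 3*F*v/2 (D(F, v) = 3*(F*v - 22)/2 = 3*(-22 + F*v)/2 = -33 + 3*F*v/2)
(-204 + D(21, -14))*(-233) = (-204 + (-33 + (3/2)*21*(-14)))*(-233) = (-204 + (-33 - 441))*(-233) = (-204 - 474)*(-233) = -678*(-233) = 157974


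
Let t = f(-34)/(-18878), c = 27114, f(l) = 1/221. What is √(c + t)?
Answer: √471943601701188578/4172038 ≈ 164.66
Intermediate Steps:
f(l) = 1/221
t = -1/4172038 (t = (1/221)/(-18878) = (1/221)*(-1/18878) = -1/4172038 ≈ -2.3969e-7)
√(c + t) = √(27114 - 1/4172038) = √(113120638331/4172038) = √471943601701188578/4172038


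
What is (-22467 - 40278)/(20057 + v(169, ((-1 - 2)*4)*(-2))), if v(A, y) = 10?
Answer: -20915/6689 ≈ -3.1268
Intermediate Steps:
(-22467 - 40278)/(20057 + v(169, ((-1 - 2)*4)*(-2))) = (-22467 - 40278)/(20057 + 10) = -62745/20067 = -62745*1/20067 = -20915/6689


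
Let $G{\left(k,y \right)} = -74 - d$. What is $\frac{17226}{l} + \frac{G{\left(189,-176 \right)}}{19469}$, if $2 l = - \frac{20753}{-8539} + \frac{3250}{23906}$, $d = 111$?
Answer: $\frac{17115189735133114}{1274910351749} \approx 13425.0$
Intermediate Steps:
$l = \frac{130968242}{102066667}$ ($l = \frac{- \frac{20753}{-8539} + \frac{3250}{23906}}{2} = \frac{\left(-20753\right) \left(- \frac{1}{8539}\right) + 3250 \cdot \frac{1}{23906}}{2} = \frac{\frac{20753}{8539} + \frac{1625}{11953}}{2} = \frac{1}{2} \cdot \frac{261936484}{102066667} = \frac{130968242}{102066667} \approx 1.2832$)
$G{\left(k,y \right)} = -185$ ($G{\left(k,y \right)} = -74 - 111 = -185$)
$\frac{17226}{l} + \frac{G{\left(189,-176 \right)}}{19469} = \frac{17226}{\frac{130968242}{102066667}} - \frac{185}{19469} = 17226 \cdot \frac{102066667}{130968242} - \frac{185}{19469} = \frac{879100202871}{65484121} - \frac{185}{19469} = \frac{17115189735133114}{1274910351749}$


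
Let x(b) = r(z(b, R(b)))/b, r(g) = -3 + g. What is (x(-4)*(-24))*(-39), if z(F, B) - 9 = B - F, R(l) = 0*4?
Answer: -2340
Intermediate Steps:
R(l) = 0
z(F, B) = 9 + B - F (z(F, B) = 9 + (B - F) = 9 + B - F)
x(b) = (6 - b)/b (x(b) = (-3 + (9 + 0 - b))/b = (-3 + (9 - b))/b = (6 - b)/b)
(x(-4)*(-24))*(-39) = (((6 - 1*(-4))/(-4))*(-24))*(-39) = (-(6 + 4)/4*(-24))*(-39) = (-1/4*10*(-24))*(-39) = -5/2*(-24)*(-39) = 60*(-39) = -2340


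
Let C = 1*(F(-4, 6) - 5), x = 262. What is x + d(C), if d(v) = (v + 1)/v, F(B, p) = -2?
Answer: 1840/7 ≈ 262.86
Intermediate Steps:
C = -7 (C = 1*(-2 - 5) = 1*(-7) = -7)
d(v) = (1 + v)/v
x + d(C) = 262 + (1 - 7)/(-7) = 262 - ⅐*(-6) = 262 + 6/7 = 1840/7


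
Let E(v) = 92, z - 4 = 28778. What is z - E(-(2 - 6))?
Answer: 28690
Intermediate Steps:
z = 28782 (z = 4 + 28778 = 28782)
z - E(-(2 - 6)) = 28782 - 1*92 = 28782 - 92 = 28690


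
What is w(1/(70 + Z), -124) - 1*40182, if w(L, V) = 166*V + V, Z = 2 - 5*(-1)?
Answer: -60890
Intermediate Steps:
Z = 7 (Z = 2 + 5 = 7)
w(L, V) = 167*V
w(1/(70 + Z), -124) - 1*40182 = 167*(-124) - 1*40182 = -20708 - 40182 = -60890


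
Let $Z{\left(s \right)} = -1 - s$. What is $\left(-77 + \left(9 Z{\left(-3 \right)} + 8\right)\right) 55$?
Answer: $-2805$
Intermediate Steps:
$\left(-77 + \left(9 Z{\left(-3 \right)} + 8\right)\right) 55 = \left(-77 + \left(9 \left(-1 - -3\right) + 8\right)\right) 55 = \left(-77 + \left(9 \left(-1 + 3\right) + 8\right)\right) 55 = \left(-77 + \left(9 \cdot 2 + 8\right)\right) 55 = \left(-77 + \left(18 + 8\right)\right) 55 = \left(-77 + 26\right) 55 = \left(-51\right) 55 = -2805$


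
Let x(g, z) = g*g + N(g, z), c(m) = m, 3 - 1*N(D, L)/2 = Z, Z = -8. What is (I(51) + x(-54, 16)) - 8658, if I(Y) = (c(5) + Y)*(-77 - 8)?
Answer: -10480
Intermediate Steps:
N(D, L) = 22 (N(D, L) = 6 - 2*(-8) = 6 + 16 = 22)
x(g, z) = 22 + g² (x(g, z) = g*g + 22 = g² + 22 = 22 + g²)
I(Y) = -425 - 85*Y (I(Y) = (5 + Y)*(-77 - 8) = (5 + Y)*(-85) = -425 - 85*Y)
(I(51) + x(-54, 16)) - 8658 = ((-425 - 85*51) + (22 + (-54)²)) - 8658 = ((-425 - 4335) + (22 + 2916)) - 8658 = (-4760 + 2938) - 8658 = -1822 - 8658 = -10480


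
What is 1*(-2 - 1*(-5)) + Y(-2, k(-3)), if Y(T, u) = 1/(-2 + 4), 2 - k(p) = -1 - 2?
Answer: 7/2 ≈ 3.5000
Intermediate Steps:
k(p) = 5 (k(p) = 2 - (-1 - 2) = 2 - 1*(-3) = 2 + 3 = 5)
Y(T, u) = ½ (Y(T, u) = 1/2 = ½)
1*(-2 - 1*(-5)) + Y(-2, k(-3)) = 1*(-2 - 1*(-5)) + ½ = 1*(-2 + 5) + ½ = 1*3 + ½ = 3 + ½ = 7/2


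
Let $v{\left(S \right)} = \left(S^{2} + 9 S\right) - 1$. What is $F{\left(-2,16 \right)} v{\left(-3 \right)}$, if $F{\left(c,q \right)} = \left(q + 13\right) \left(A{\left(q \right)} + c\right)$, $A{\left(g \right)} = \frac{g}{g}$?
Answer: $551$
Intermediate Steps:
$v{\left(S \right)} = -1 + S^{2} + 9 S$
$A{\left(g \right)} = 1$
$F{\left(c,q \right)} = \left(1 + c\right) \left(13 + q\right)$ ($F{\left(c,q \right)} = \left(q + 13\right) \left(1 + c\right) = \left(13 + q\right) \left(1 + c\right) = \left(1 + c\right) \left(13 + q\right)$)
$F{\left(-2,16 \right)} v{\left(-3 \right)} = \left(13 + 16 + 13 \left(-2\right) - 32\right) \left(-1 + \left(-3\right)^{2} + 9 \left(-3\right)\right) = \left(13 + 16 - 26 - 32\right) \left(-1 + 9 - 27\right) = \left(-29\right) \left(-19\right) = 551$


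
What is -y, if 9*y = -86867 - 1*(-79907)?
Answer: 2320/3 ≈ 773.33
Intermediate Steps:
y = -2320/3 (y = (-86867 - 1*(-79907))/9 = (-86867 + 79907)/9 = (⅑)*(-6960) = -2320/3 ≈ -773.33)
-y = -1*(-2320/3) = 2320/3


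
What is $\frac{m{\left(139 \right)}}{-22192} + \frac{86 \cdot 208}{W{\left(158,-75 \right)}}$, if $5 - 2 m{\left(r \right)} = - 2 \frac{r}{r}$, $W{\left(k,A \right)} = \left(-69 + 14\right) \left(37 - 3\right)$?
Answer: $- \frac{396977041}{41499040} \approx -9.5659$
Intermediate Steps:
$W{\left(k,A \right)} = -1870$ ($W{\left(k,A \right)} = \left(-55\right) 34 = -1870$)
$m{\left(r \right)} = \frac{7}{2}$ ($m{\left(r \right)} = \frac{5}{2} - \frac{\left(-2\right) \frac{r}{r}}{2} = \frac{5}{2} - \frac{\left(-2\right) 1}{2} = \frac{5}{2} - -1 = \frac{5}{2} + 1 = \frac{7}{2}$)
$\frac{m{\left(139 \right)}}{-22192} + \frac{86 \cdot 208}{W{\left(158,-75 \right)}} = \frac{7}{2 \left(-22192\right)} + \frac{86 \cdot 208}{-1870} = \frac{7}{2} \left(- \frac{1}{22192}\right) + 17888 \left(- \frac{1}{1870}\right) = - \frac{7}{44384} - \frac{8944}{935} = - \frac{396977041}{41499040}$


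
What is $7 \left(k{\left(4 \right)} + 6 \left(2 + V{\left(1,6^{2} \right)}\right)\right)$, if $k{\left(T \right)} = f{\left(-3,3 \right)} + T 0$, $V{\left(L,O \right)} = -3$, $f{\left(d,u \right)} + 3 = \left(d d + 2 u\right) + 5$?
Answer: $77$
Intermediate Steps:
$f{\left(d,u \right)} = 2 + d^{2} + 2 u$ ($f{\left(d,u \right)} = -3 + \left(\left(d d + 2 u\right) + 5\right) = -3 + \left(\left(d^{2} + 2 u\right) + 5\right) = -3 + \left(5 + d^{2} + 2 u\right) = 2 + d^{2} + 2 u$)
$k{\left(T \right)} = 17$ ($k{\left(T \right)} = \left(2 + \left(-3\right)^{2} + 2 \cdot 3\right) + T 0 = \left(2 + 9 + 6\right) + 0 = 17 + 0 = 17$)
$7 \left(k{\left(4 \right)} + 6 \left(2 + V{\left(1,6^{2} \right)}\right)\right) = 7 \left(17 + 6 \left(2 - 3\right)\right) = 7 \left(17 + 6 \left(-1\right)\right) = 7 \left(17 - 6\right) = 7 \cdot 11 = 77$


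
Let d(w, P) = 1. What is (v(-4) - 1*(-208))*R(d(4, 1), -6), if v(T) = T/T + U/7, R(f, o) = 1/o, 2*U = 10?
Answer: -734/21 ≈ -34.952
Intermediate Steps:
U = 5 (U = (½)*10 = 5)
v(T) = 12/7 (v(T) = T/T + 5/7 = 1 + 5*(⅐) = 1 + 5/7 = 12/7)
(v(-4) - 1*(-208))*R(d(4, 1), -6) = (12/7 - 1*(-208))/(-6) = (12/7 + 208)*(-⅙) = (1468/7)*(-⅙) = -734/21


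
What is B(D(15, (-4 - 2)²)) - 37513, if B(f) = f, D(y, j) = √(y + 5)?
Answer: -37513 + 2*√5 ≈ -37509.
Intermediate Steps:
D(y, j) = √(5 + y)
B(D(15, (-4 - 2)²)) - 37513 = √(5 + 15) - 37513 = √20 - 37513 = 2*√5 - 37513 = -37513 + 2*√5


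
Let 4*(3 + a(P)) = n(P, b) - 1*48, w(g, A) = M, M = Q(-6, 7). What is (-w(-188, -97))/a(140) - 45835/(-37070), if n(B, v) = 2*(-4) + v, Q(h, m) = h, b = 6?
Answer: 195209/229834 ≈ 0.84935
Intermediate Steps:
M = -6
n(B, v) = -8 + v
w(g, A) = -6
a(P) = -31/2 (a(P) = -3 + ((-8 + 6) - 1*48)/4 = -3 + (-2 - 48)/4 = -3 + (¼)*(-50) = -3 - 25/2 = -31/2)
(-w(-188, -97))/a(140) - 45835/(-37070) = (-1*(-6))/(-31/2) - 45835/(-37070) = 6*(-2/31) - 45835*(-1/37070) = -12/31 + 9167/7414 = 195209/229834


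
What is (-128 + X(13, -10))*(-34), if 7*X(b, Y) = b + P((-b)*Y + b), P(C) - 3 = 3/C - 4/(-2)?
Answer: 4268734/1001 ≈ 4264.5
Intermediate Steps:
P(C) = 5 + 3/C (P(C) = 3 + (3/C - 4/(-2)) = 3 + (3/C - 4*(-1/2)) = 3 + (3/C + 2) = 3 + (2 + 3/C) = 5 + 3/C)
X(b, Y) = 5/7 + b/7 + 3/(7*(b - Y*b)) (X(b, Y) = (b + (5 + 3/((-b)*Y + b)))/7 = (b + (5 + 3/(-Y*b + b)))/7 = (b + (5 + 3/(b - Y*b)))/7 = (5 + b + 3/(b - Y*b))/7 = 5/7 + b/7 + 3/(7*(b - Y*b)))
(-128 + X(13, -10))*(-34) = (-128 + (1/7)*(-3 + 13*(-1 - 10)*(5 + 13))/(13*(-1 - 10)))*(-34) = (-128 + (1/7)*(1/13)*(-3 + 13*(-11)*18)/(-11))*(-34) = (-128 + (1/7)*(1/13)*(-1/11)*(-3 - 2574))*(-34) = (-128 + (1/7)*(1/13)*(-1/11)*(-2577))*(-34) = (-128 + 2577/1001)*(-34) = -125551/1001*(-34) = 4268734/1001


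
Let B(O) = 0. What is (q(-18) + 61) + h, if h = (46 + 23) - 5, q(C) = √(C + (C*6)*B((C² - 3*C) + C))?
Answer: 125 + 3*I*√2 ≈ 125.0 + 4.2426*I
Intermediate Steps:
q(C) = √C (q(C) = √(C + (C*6)*0) = √(C + (6*C)*0) = √(C + 0) = √C)
h = 64 (h = 69 - 5 = 64)
(q(-18) + 61) + h = (√(-18) + 61) + 64 = (3*I*√2 + 61) + 64 = (61 + 3*I*√2) + 64 = 125 + 3*I*√2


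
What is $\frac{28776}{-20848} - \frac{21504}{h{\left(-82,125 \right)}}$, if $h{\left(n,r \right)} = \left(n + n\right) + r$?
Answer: $\frac{18633047}{33878} \approx 550.0$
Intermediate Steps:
$h{\left(n,r \right)} = r + 2 n$ ($h{\left(n,r \right)} = 2 n + r = r + 2 n$)
$\frac{28776}{-20848} - \frac{21504}{h{\left(-82,125 \right)}} = \frac{28776}{-20848} - \frac{21504}{125 + 2 \left(-82\right)} = 28776 \left(- \frac{1}{20848}\right) - \frac{21504}{125 - 164} = - \frac{3597}{2606} - \frac{21504}{-39} = - \frac{3597}{2606} - - \frac{7168}{13} = - \frac{3597}{2606} + \frac{7168}{13} = \frac{18633047}{33878}$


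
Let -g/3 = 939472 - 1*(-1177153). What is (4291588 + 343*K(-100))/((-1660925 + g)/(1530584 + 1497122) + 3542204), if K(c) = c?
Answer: 537075684222/446864345551 ≈ 1.2019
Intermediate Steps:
g = -6349875 (g = -3*(939472 - 1*(-1177153)) = -3*(939472 + 1177153) = -3*2116625 = -6349875)
(4291588 + 343*K(-100))/((-1660925 + g)/(1530584 + 1497122) + 3542204) = (4291588 + 343*(-100))/((-1660925 - 6349875)/(1530584 + 1497122) + 3542204) = (4291588 - 34300)/(-8010800/3027706 + 3542204) = 4257288/(-8010800*1/3027706 + 3542204) = 4257288/(-4005400/1513853 + 3542204) = 4257288/(5362372146612/1513853) = 4257288*(1513853/5362372146612) = 537075684222/446864345551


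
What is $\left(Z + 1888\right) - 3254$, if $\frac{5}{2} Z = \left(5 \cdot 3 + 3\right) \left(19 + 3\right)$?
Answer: $- \frac{6038}{5} \approx -1207.6$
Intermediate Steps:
$Z = \frac{792}{5}$ ($Z = \frac{2 \left(5 \cdot 3 + 3\right) \left(19 + 3\right)}{5} = \frac{2 \left(15 + 3\right) 22}{5} = \frac{2 \cdot 18 \cdot 22}{5} = \frac{2}{5} \cdot 396 = \frac{792}{5} \approx 158.4$)
$\left(Z + 1888\right) - 3254 = \left(\frac{792}{5} + 1888\right) - 3254 = \frac{10232}{5} - 3254 = - \frac{6038}{5}$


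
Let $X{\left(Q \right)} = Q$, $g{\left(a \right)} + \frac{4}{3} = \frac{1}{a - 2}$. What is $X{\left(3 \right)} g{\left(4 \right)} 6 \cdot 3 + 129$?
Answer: $84$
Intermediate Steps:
$g{\left(a \right)} = - \frac{4}{3} + \frac{1}{-2 + a}$ ($g{\left(a \right)} = - \frac{4}{3} + \frac{1}{a - 2} = - \frac{4}{3} + \frac{1}{-2 + a}$)
$X{\left(3 \right)} g{\left(4 \right)} 6 \cdot 3 + 129 = 3 \frac{11 - 16}{3 \left(-2 + 4\right)} 6 \cdot 3 + 129 = 3 \frac{11 - 16}{3 \cdot 2} \cdot 6 \cdot 3 + 129 = 3 \cdot \frac{1}{3} \cdot \frac{1}{2} \left(-5\right) 6 \cdot 3 + 129 = 3 \left(- \frac{5}{6}\right) 6 \cdot 3 + 129 = 3 \left(\left(-5\right) 3\right) + 129 = 3 \left(-15\right) + 129 = -45 + 129 = 84$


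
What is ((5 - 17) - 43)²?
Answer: 3025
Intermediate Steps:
((5 - 17) - 43)² = (-12 - 43)² = (-55)² = 3025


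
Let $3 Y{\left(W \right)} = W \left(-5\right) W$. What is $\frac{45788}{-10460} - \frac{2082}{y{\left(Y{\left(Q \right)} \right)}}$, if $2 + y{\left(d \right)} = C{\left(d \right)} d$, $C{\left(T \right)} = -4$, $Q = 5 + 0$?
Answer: $- \frac{10994054}{645905} \approx -17.021$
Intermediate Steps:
$Q = 5$
$Y{\left(W \right)} = - \frac{5 W^{2}}{3}$ ($Y{\left(W \right)} = \frac{W \left(-5\right) W}{3} = \frac{- 5 W W}{3} = \frac{\left(-5\right) W^{2}}{3} = - \frac{5 W^{2}}{3}$)
$y{\left(d \right)} = -2 - 4 d$
$\frac{45788}{-10460} - \frac{2082}{y{\left(Y{\left(Q \right)} \right)}} = \frac{45788}{-10460} - \frac{2082}{-2 - 4 \left(- \frac{5 \cdot 5^{2}}{3}\right)} = 45788 \left(- \frac{1}{10460}\right) - \frac{2082}{-2 - 4 \left(\left(- \frac{5}{3}\right) 25\right)} = - \frac{11447}{2615} - \frac{2082}{-2 - - \frac{500}{3}} = - \frac{11447}{2615} - \frac{2082}{-2 + \frac{500}{3}} = - \frac{11447}{2615} - \frac{2082}{\frac{494}{3}} = - \frac{11447}{2615} - \frac{3123}{247} = - \frac{10994054}{645905}$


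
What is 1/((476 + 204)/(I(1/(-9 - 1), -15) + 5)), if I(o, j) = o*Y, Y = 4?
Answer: 23/3400 ≈ 0.0067647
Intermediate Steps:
I(o, j) = 4*o (I(o, j) = o*4 = 4*o)
1/((476 + 204)/(I(1/(-9 - 1), -15) + 5)) = 1/((476 + 204)/(4/(-9 - 1) + 5)) = 1/(680/(4/(-10) + 5)) = 1/(680/(4*(-⅒) + 5)) = 1/(680/(-⅖ + 5)) = 1/(680/(23/5)) = 1/(680*(5/23)) = 1/(3400/23) = 23/3400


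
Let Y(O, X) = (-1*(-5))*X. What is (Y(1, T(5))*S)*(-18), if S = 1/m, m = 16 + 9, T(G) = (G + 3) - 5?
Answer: -54/5 ≈ -10.800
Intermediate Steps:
T(G) = -2 + G (T(G) = (3 + G) - 5 = -2 + G)
m = 25
Y(O, X) = 5*X
S = 1/25 ≈ 0.040000
(Y(1, T(5))*S)*(-18) = ((5*(-2 + 5))*(1/25))*(-18) = ((5*3)*(1/25))*(-18) = (15*(1/25))*(-18) = (⅗)*(-18) = -54/5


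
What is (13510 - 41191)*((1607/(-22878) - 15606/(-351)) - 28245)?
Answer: 77389209607999/99138 ≈ 7.8062e+8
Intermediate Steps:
(13510 - 41191)*((1607/(-22878) - 15606/(-351)) - 28245) = -27681*((1607*(-1/22878) - 15606*(-1/351)) - 28245) = -27681*((-1607/22878 + 578/13) - 28245) = -27681*(13202593/297414 - 28245) = -27681*(-8387255837/297414) = 77389209607999/99138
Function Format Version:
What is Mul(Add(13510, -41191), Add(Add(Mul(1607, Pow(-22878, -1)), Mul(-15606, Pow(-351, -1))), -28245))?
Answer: Rational(77389209607999, 99138) ≈ 7.8062e+8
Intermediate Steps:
Mul(Add(13510, -41191), Add(Add(Mul(1607, Pow(-22878, -1)), Mul(-15606, Pow(-351, -1))), -28245)) = Mul(-27681, Add(Add(Mul(1607, Rational(-1, 22878)), Mul(-15606, Rational(-1, 351))), -28245)) = Mul(-27681, Add(Add(Rational(-1607, 22878), Rational(578, 13)), -28245)) = Mul(-27681, Add(Rational(13202593, 297414), -28245)) = Mul(-27681, Rational(-8387255837, 297414)) = Rational(77389209607999, 99138)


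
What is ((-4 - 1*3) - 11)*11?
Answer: -198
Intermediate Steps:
((-4 - 1*3) - 11)*11 = ((-4 - 3) - 11)*11 = (-7 - 11)*11 = -18*11 = -198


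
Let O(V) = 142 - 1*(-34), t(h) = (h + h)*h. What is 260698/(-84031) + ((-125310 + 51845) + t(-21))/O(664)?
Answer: -6145104921/14789456 ≈ -415.51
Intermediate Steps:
t(h) = 2*h**2 (t(h) = (2*h)*h = 2*h**2)
O(V) = 176 (O(V) = 142 + 34 = 176)
260698/(-84031) + ((-125310 + 51845) + t(-21))/O(664) = 260698/(-84031) + ((-125310 + 51845) + 2*(-21)**2)/176 = 260698*(-1/84031) + (-73465 + 2*441)*(1/176) = -260698/84031 + (-73465 + 882)*(1/176) = -260698/84031 - 72583*1/176 = -260698/84031 - 72583/176 = -6145104921/14789456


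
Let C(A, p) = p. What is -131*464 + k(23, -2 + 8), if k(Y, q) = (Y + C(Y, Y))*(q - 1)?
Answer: -60554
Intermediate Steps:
k(Y, q) = 2*Y*(-1 + q) (k(Y, q) = (Y + Y)*(q - 1) = (2*Y)*(-1 + q) = 2*Y*(-1 + q))
-131*464 + k(23, -2 + 8) = -131*464 + 2*23*(-1 + (-2 + 8)) = -60784 + 2*23*(-1 + 6) = -60784 + 2*23*5 = -60784 + 230 = -60554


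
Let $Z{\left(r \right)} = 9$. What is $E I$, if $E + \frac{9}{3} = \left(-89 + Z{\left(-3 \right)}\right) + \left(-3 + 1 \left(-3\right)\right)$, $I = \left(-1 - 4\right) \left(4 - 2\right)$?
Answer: $890$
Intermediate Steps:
$I = -10$ ($I = \left(-5\right) 2 = -10$)
$E = -89$ ($E = -3 + \left(\left(-89 + 9\right) + \left(-3 + 1 \left(-3\right)\right)\right) = -3 - 86 = -89$)
$E I = \left(-89\right) \left(-10\right) = 890$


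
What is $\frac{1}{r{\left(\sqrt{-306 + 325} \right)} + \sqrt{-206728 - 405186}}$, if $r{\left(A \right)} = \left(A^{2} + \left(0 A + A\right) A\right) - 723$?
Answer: $- \frac{685}{1081139} - \frac{i \sqrt{611914}}{1081139} \approx -0.00063359 - 0.00072354 i$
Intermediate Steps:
$r{\left(A \right)} = -723 + 2 A^{2}$ ($r{\left(A \right)} = \left(A^{2} + \left(0 + A\right) A\right) - 723 = \left(A^{2} + A A\right) - 723 = \left(A^{2} + A^{2}\right) - 723 = 2 A^{2} - 723 = -723 + 2 A^{2}$)
$\frac{1}{r{\left(\sqrt{-306 + 325} \right)} + \sqrt{-206728 - 405186}} = \frac{1}{\left(-723 + 2 \left(\sqrt{-306 + 325}\right)^{2}\right) + \sqrt{-206728 - 405186}} = \frac{1}{\left(-723 + 2 \left(\sqrt{19}\right)^{2}\right) + \sqrt{-611914}} = \frac{1}{\left(-723 + 2 \cdot 19\right) + i \sqrt{611914}} = \frac{1}{\left(-723 + 38\right) + i \sqrt{611914}} = \frac{1}{-685 + i \sqrt{611914}}$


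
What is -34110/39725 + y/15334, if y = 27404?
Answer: 3326948/3583195 ≈ 0.92849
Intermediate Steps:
-34110/39725 + y/15334 = -34110/39725 + 27404/15334 = -34110*1/39725 + 27404*(1/15334) = -6822/7945 + 806/451 = 3326948/3583195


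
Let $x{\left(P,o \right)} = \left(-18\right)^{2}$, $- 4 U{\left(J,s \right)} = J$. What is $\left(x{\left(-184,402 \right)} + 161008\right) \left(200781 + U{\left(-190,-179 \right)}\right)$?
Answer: $32400063562$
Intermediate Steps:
$U{\left(J,s \right)} = - \frac{J}{4}$
$x{\left(P,o \right)} = 324$
$\left(x{\left(-184,402 \right)} + 161008\right) \left(200781 + U{\left(-190,-179 \right)}\right) = \left(324 + 161008\right) \left(200781 - - \frac{95}{2}\right) = 161332 \left(200781 + \frac{95}{2}\right) = 161332 \cdot \frac{401657}{2} = 32400063562$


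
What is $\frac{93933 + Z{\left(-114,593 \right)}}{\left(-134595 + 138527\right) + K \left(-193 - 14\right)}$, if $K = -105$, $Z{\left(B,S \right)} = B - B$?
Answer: $\frac{93933}{25667} \approx 3.6597$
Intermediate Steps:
$Z{\left(B,S \right)} = 0$
$\frac{93933 + Z{\left(-114,593 \right)}}{\left(-134595 + 138527\right) + K \left(-193 - 14\right)} = \frac{93933 + 0}{\left(-134595 + 138527\right) - 105 \left(-193 - 14\right)} = \frac{93933}{3932 - -21735} = \frac{93933}{3932 + 21735} = \frac{93933}{25667}$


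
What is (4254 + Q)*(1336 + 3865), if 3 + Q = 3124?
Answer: 38357375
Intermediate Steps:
Q = 3121 (Q = -3 + 3124 = 3121)
(4254 + Q)*(1336 + 3865) = (4254 + 3121)*(1336 + 3865) = 7375*5201 = 38357375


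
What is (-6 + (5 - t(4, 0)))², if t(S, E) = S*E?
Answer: 1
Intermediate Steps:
t(S, E) = E*S
(-6 + (5 - t(4, 0)))² = (-6 + (5 - 0*4))² = (-6 + (5 - 1*0))² = (-6 + (5 + 0))² = (-6 + 5)² = (-1)² = 1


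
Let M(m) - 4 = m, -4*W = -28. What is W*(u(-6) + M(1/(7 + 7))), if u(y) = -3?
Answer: 15/2 ≈ 7.5000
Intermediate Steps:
W = 7 (W = -¼*(-28) = 7)
M(m) = 4 + m
W*(u(-6) + M(1/(7 + 7))) = 7*(-3 + (4 + 1/(7 + 7))) = 7*(-3 + (4 + 1/14)) = 7*(-3 + 57/14) = 7*(15/14) = 15/2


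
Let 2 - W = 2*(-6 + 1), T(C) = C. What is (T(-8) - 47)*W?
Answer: -660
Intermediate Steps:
W = 12 (W = 2 - 2*(-6 + 1) = 2 - 2*(-5) = 2 - 1*(-10) = 2 + 10 = 12)
(T(-8) - 47)*W = (-8 - 47)*12 = -55*12 = -660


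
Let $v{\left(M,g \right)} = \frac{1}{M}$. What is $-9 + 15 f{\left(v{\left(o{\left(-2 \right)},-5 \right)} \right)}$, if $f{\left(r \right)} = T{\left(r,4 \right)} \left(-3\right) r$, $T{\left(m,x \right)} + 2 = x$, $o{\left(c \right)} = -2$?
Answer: $36$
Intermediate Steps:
$T{\left(m,x \right)} = -2 + x$
$f{\left(r \right)} = - 6 r$ ($f{\left(r \right)} = \left(-2 + 4\right) \left(-3\right) r = 2 \left(-3\right) r = - 6 r$)
$-9 + 15 f{\left(v{\left(o{\left(-2 \right)},-5 \right)} \right)} = -9 + 15 \left(- \frac{6}{-2}\right) = -9 + 15 \left(\left(-6\right) \left(- \frac{1}{2}\right)\right) = -9 + 15 \cdot 3 = -9 + 45 = 36$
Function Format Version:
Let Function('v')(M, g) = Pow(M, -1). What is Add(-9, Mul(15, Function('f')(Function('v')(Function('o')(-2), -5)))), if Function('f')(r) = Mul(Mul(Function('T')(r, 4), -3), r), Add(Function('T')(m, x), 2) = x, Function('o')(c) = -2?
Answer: 36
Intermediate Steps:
Function('T')(m, x) = Add(-2, x)
Function('f')(r) = Mul(-6, r) (Function('f')(r) = Mul(Mul(Add(-2, 4), -3), r) = Mul(Mul(2, -3), r) = Mul(-6, r))
Add(-9, Mul(15, Function('f')(Function('v')(Function('o')(-2), -5)))) = Add(-9, Mul(15, Mul(-6, Pow(-2, -1)))) = Add(-9, Mul(15, Mul(-6, Rational(-1, 2)))) = Add(-9, Mul(15, 3)) = Add(-9, 45) = 36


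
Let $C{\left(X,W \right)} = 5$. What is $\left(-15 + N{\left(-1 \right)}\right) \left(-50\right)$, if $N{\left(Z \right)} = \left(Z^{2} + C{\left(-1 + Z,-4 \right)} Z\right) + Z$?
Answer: $1000$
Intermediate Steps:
$N{\left(Z \right)} = Z^{2} + 6 Z$ ($N{\left(Z \right)} = \left(Z^{2} + 5 Z\right) + Z = Z^{2} + 6 Z$)
$\left(-15 + N{\left(-1 \right)}\right) \left(-50\right) = \left(-15 - \left(6 - 1\right)\right) \left(-50\right) = \left(-15 - 5\right) \left(-50\right) = \left(-20\right) \left(-50\right) = 1000$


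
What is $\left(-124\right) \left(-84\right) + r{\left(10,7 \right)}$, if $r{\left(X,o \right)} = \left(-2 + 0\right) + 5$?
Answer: $10419$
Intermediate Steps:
$r{\left(X,o \right)} = 3$ ($r{\left(X,o \right)} = -2 + 5 = 3$)
$\left(-124\right) \left(-84\right) + r{\left(10,7 \right)} = \left(-124\right) \left(-84\right) + 3 = 10416 + 3 = 10419$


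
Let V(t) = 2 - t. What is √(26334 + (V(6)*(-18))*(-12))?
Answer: 3*√2830 ≈ 159.59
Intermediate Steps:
√(26334 + (V(6)*(-18))*(-12)) = √(26334 + ((2 - 1*6)*(-18))*(-12)) = √(26334 + ((2 - 6)*(-18))*(-12)) = √(26334 - 4*(-18)*(-12)) = √(26334 + 72*(-12)) = √(26334 - 864) = √25470 = 3*√2830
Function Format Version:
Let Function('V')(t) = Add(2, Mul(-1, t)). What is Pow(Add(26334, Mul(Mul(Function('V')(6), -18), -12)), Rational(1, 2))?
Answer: Mul(3, Pow(2830, Rational(1, 2))) ≈ 159.59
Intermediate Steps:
Pow(Add(26334, Mul(Mul(Function('V')(6), -18), -12)), Rational(1, 2)) = Pow(Add(26334, Mul(Mul(Add(2, Mul(-1, 6)), -18), -12)), Rational(1, 2)) = Pow(Add(26334, Mul(Mul(Add(2, -6), -18), -12)), Rational(1, 2)) = Pow(Add(26334, Mul(Mul(-4, -18), -12)), Rational(1, 2)) = Pow(Add(26334, Mul(72, -12)), Rational(1, 2)) = Pow(Add(26334, -864), Rational(1, 2)) = Pow(25470, Rational(1, 2)) = Mul(3, Pow(2830, Rational(1, 2)))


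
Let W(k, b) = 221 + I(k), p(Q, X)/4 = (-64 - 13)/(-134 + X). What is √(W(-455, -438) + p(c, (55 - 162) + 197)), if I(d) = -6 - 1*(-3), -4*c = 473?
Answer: 15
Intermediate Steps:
c = -473/4 (c = -¼*473 = -473/4 ≈ -118.25)
I(d) = -3 (I(d) = -6 + 3 = -3)
p(Q, X) = -308/(-134 + X) (p(Q, X) = 4*((-64 - 13)/(-134 + X)) = 4*(-77/(-134 + X)) = -308/(-134 + X))
W(k, b) = 218 (W(k, b) = 221 - 3 = 218)
√(W(-455, -438) + p(c, (55 - 162) + 197)) = √(218 - 308/(-134 + ((55 - 162) + 197))) = √(218 - 308/(-134 + (-107 + 197))) = √(218 - 308/(-134 + 90)) = √(218 - 308/(-44)) = √(218 - 308*(-1/44)) = √(218 + 7) = √225 = 15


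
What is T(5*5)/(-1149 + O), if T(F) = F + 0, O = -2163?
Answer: -25/3312 ≈ -0.0075483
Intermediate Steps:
T(F) = F
T(5*5)/(-1149 + O) = (5*5)/(-1149 - 2163) = 25/(-3312) = 25*(-1/3312) = -25/3312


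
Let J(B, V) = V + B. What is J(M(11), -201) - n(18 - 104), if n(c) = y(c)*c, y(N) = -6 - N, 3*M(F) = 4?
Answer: 20041/3 ≈ 6680.3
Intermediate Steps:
M(F) = 4/3 (M(F) = (⅓)*4 = 4/3)
n(c) = c*(-6 - c) (n(c) = (-6 - c)*c = c*(-6 - c))
J(B, V) = B + V
J(M(11), -201) - n(18 - 104) = (4/3 - 201) - (-1)*(18 - 104)*(6 + (18 - 104)) = -599/3 - (-1)*(-86)*(6 - 86) = -599/3 - (-1)*(-86)*(-80) = -599/3 - 1*(-6880) = -599/3 + 6880 = 20041/3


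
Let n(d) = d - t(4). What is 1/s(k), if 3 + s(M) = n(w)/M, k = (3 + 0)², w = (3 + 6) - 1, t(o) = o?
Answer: -9/23 ≈ -0.39130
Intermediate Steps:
w = 8 (w = 9 - 1 = 8)
n(d) = -4 + d (n(d) = d - 1*4 = d - 4 = -4 + d)
k = 9 (k = 3² = 9)
s(M) = -3 + 4/M (s(M) = -3 + (-4 + 8)/M = -3 + 4/M)
1/s(k) = 1/(-3 + 4/9) = 1/(-23/9) = -9/23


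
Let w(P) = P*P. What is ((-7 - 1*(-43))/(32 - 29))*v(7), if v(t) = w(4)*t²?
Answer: 9408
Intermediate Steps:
w(P) = P²
v(t) = 16*t² (v(t) = 4²*t² = 16*t²)
((-7 - 1*(-43))/(32 - 29))*v(7) = ((-7 - 1*(-43))/(32 - 29))*(16*7²) = ((-7 + 43)/3)*(16*49) = (36*(⅓))*784 = 12*784 = 9408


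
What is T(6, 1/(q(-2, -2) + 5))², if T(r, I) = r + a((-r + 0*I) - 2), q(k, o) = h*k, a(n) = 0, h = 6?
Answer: 36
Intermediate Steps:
q(k, o) = 6*k
T(r, I) = r (T(r, I) = r + 0 = r)
T(6, 1/(q(-2, -2) + 5))² = 6² = 36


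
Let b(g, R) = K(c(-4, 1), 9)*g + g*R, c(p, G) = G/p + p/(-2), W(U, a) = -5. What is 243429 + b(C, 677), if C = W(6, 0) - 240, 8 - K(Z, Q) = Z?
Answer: 304131/4 ≈ 76033.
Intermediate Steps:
c(p, G) = -p/2 + G/p (c(p, G) = G/p + p*(-½) = G/p - p/2 = -p/2 + G/p)
K(Z, Q) = 8 - Z
C = -245 (C = -5 - 240 = -245)
b(g, R) = 25*g/4 + R*g (b(g, R) = (8 - (-½*(-4) + 1/(-4)))*g + g*R = (8 - (2 + 1*(-¼)))*g + R*g = (8 - (2 - ¼))*g + R*g = (8 - 1*7/4)*g + R*g = (8 - 7/4)*g + R*g = 25*g/4 + R*g)
243429 + b(C, 677) = 243429 + (¼)*(-245)*(25 + 4*677) = 243429 + (¼)*(-245)*(25 + 2708) = 243429 + (¼)*(-245)*2733 = 243429 - 669585/4 = 304131/4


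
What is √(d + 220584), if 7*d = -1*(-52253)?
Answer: √11174387/7 ≈ 477.54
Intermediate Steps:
d = 52253/7 (d = (-1*(-52253))/7 = (⅐)*52253 = 52253/7 ≈ 7464.7)
√(d + 220584) = √(52253/7 + 220584) = √(1596341/7) = √11174387/7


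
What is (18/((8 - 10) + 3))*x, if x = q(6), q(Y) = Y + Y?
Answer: 216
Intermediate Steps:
q(Y) = 2*Y
x = 12 (x = 2*6 = 12)
(18/((8 - 10) + 3))*x = (18/((8 - 10) + 3))*12 = (18/(-2 + 3))*12 = (18/1)*12 = (1*18)*12 = 18*12 = 216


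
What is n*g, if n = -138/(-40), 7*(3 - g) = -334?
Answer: 4899/28 ≈ 174.96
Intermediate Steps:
g = 355/7 (g = 3 - ⅐*(-334) = 3 + 334/7 = 355/7 ≈ 50.714)
n = 69/20 (n = -138*(-1/40) = 69/20 ≈ 3.4500)
n*g = (69/20)*(355/7) = 4899/28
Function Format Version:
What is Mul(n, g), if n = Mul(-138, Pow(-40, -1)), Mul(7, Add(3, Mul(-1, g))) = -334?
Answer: Rational(4899, 28) ≈ 174.96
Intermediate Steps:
g = Rational(355, 7) (g = Add(3, Mul(Rational(-1, 7), -334)) = Add(3, Rational(334, 7)) = Rational(355, 7) ≈ 50.714)
n = Rational(69, 20) (n = Mul(-138, Rational(-1, 40)) = Rational(69, 20) ≈ 3.4500)
Mul(n, g) = Mul(Rational(69, 20), Rational(355, 7)) = Rational(4899, 28)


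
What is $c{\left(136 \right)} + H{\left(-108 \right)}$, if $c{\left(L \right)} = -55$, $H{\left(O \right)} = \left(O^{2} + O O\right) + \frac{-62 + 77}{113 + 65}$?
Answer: $\frac{4142609}{178} \approx 23273.0$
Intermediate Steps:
$H{\left(O \right)} = \frac{15}{178} + 2 O^{2}$ ($H{\left(O \right)} = \left(O^{2} + O^{2}\right) + \frac{15}{178} = 2 O^{2} + 15 \cdot \frac{1}{178} = 2 O^{2} + \frac{15}{178} = \frac{15}{178} + 2 O^{2}$)
$c{\left(136 \right)} + H{\left(-108 \right)} = -55 + \left(\frac{15}{178} + 2 \left(-108\right)^{2}\right) = -55 + \left(\frac{15}{178} + 2 \cdot 11664\right) = -55 + \left(\frac{15}{178} + 23328\right) = -55 + \frac{4152399}{178} = \frac{4142609}{178}$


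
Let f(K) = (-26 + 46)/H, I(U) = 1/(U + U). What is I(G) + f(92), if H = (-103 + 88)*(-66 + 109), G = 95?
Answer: -631/24510 ≈ -0.025745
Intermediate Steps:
H = -645 (H = -15*43 = -645)
I(U) = 1/(2*U)
f(K) = -4/129 (f(K) = (-26 + 46)/(-645) = 20*(-1/645) = -4/129)
I(G) + f(92) = (½)/95 - 4/129 = (½)*(1/95) - 4/129 = 1/190 - 4/129 = -631/24510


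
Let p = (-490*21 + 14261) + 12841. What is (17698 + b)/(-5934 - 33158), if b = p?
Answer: -595/674 ≈ -0.88279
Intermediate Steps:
p = 16812 (p = (-10290 + 14261) + 12841 = 3971 + 12841 = 16812)
b = 16812
(17698 + b)/(-5934 - 33158) = (17698 + 16812)/(-5934 - 33158) = 34510/(-39092) = 34510*(-1/39092) = -595/674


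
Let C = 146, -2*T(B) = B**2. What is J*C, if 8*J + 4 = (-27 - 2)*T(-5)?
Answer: 52341/8 ≈ 6542.6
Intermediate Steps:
T(B) = -B**2/2
J = 717/16 (J = -1/2 + ((-27 - 2)*(-1/2*(-5)**2))/8 = -1/2 + (-(-29)*25/2)/8 = -1/2 + (-29*(-25/2))/8 = -1/2 + (1/8)*(725/2) = -1/2 + 725/16 = 717/16 ≈ 44.813)
J*C = (717/16)*146 = 52341/8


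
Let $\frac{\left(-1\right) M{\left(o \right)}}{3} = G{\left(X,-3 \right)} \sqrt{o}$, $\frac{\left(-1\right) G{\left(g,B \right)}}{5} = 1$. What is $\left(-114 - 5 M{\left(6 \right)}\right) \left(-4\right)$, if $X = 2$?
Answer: $456 + 300 \sqrt{6} \approx 1190.8$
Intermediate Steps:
$G{\left(g,B \right)} = -5$ ($G{\left(g,B \right)} = \left(-5\right) 1 = -5$)
$M{\left(o \right)} = 15 \sqrt{o}$ ($M{\left(o \right)} = - 3 \left(- 5 \sqrt{o}\right) = 15 \sqrt{o}$)
$\left(-114 - 5 M{\left(6 \right)}\right) \left(-4\right) = \left(-114 + \left(- 5 \cdot 15 \sqrt{6} + 0\right)\right) \left(-4\right) = \left(-114 + \left(- 75 \sqrt{6} + 0\right)\right) \left(-4\right) = \left(-114 - 75 \sqrt{6}\right) \left(-4\right) = 456 + 300 \sqrt{6}$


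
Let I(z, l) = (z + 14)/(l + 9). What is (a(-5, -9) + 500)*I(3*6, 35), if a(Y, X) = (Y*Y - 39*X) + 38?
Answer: 7312/11 ≈ 664.73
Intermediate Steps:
a(Y, X) = 38 + Y**2 - 39*X (a(Y, X) = (Y**2 - 39*X) + 38 = 38 + Y**2 - 39*X)
I(z, l) = (14 + z)/(9 + l)
(a(-5, -9) + 500)*I(3*6, 35) = ((38 + (-5)**2 - 39*(-9)) + 500)*((14 + 3*6)/(9 + 35)) = ((38 + 25 + 351) + 500)*((14 + 18)/44) = (414 + 500)*((1/44)*32) = 914*(8/11) = 7312/11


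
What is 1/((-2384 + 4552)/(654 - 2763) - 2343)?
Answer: -2109/4943555 ≈ -0.00042662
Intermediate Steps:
1/((-2384 + 4552)/(654 - 2763) - 2343) = 1/(2168/(-2109) - 2343) = 1/(2168*(-1/2109) - 2343) = 1/(-2168/2109 - 2343) = 1/(-4943555/2109) = -2109/4943555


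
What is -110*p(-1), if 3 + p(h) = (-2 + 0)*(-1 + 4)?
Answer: 990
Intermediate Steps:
p(h) = -9 (p(h) = -3 + (-2 + 0)*(-1 + 4) = -3 - 2*3 = -3 - 6 = -9)
-110*p(-1) = -110*(-9) = 990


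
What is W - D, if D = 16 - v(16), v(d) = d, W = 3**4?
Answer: 81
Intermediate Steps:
W = 81
D = 0 (D = 16 - 1*16 = 16 - 16 = 0)
W - D = 81 - 1*0 = 81 + 0 = 81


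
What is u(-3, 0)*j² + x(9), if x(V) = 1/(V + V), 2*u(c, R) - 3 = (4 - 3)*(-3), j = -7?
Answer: 1/18 ≈ 0.055556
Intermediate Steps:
u(c, R) = 0 (u(c, R) = 3/2 + ((4 - 3)*(-3))/2 = 3/2 + (1*(-3))/2 = 3/2 + (½)*(-3) = 3/2 - 3/2 = 0)
x(V) = 1/(2*V)
u(-3, 0)*j² + x(9) = 0*(-7)² + (½)/9 = 0*49 + (½)*(⅑) = 0 + 1/18 = 1/18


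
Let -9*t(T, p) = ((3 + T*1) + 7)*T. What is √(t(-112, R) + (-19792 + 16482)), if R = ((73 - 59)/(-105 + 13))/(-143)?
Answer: I*√41214/3 ≈ 67.671*I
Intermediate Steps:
R = 7/6578 (R = (14/(-92))*(-1/143) = (14*(-1/92))*(-1/143) = -7/46*(-1/143) = 7/6578 ≈ 0.0010642)
t(T, p) = -T*(10 + T)/9 (t(T, p) = -((3 + T*1) + 7)*T/9 = -((3 + T) + 7)*T/9 = -(10 + T)*T/9 = -T*(10 + T)/9)
√(t(-112, R) + (-19792 + 16482)) = √(-⅑*(-112)*(10 - 112) + (-19792 + 16482)) = √(-⅑*(-112)*(-102) - 3310) = √(-3808/3 - 3310) = √(-13738/3) = I*√41214/3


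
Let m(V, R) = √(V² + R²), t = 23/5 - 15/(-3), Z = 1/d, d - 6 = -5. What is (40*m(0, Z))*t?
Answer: 384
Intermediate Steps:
d = 1 (d = 6 - 5 = 1)
Z = 1 (Z = 1/1 = 1)
t = 48/5 (t = 23*(⅕) - 15*(-⅓) = 23/5 + 5 = 48/5 ≈ 9.6000)
m(V, R) = √(R² + V²)
(40*m(0, Z))*t = (40*√(1² + 0²))*(48/5) = (40*√(1 + 0))*(48/5) = (40*√1)*(48/5) = (40*1)*(48/5) = 40*(48/5) = 384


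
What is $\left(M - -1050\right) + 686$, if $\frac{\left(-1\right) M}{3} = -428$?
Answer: $3020$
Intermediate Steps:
$M = 1284$ ($M = \left(-3\right) \left(-428\right) = 1284$)
$\left(M - -1050\right) + 686 = \left(1284 - -1050\right) + 686 = \left(1284 + 1050\right) + 686 = 2334 + 686 = 3020$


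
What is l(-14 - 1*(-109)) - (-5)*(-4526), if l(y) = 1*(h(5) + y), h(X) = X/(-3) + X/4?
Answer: -270425/12 ≈ -22535.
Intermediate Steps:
h(X) = -X/12 (h(X) = X*(-⅓) + X*(¼) = -X/3 + X/4 = -X/12)
l(y) = -5/12 + y (l(y) = 1*(-1/12*5 + y) = 1*(-5/12 + y) = -5/12 + y)
l(-14 - 1*(-109)) - (-5)*(-4526) = (-5/12 + (-14 - 1*(-109))) - (-5)*(-4526) = (-5/12 + (-14 + 109)) - 1*22630 = (-5/12 + 95) - 22630 = 1135/12 - 22630 = -270425/12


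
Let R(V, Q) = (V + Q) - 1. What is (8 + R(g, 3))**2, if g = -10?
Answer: 0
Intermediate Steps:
R(V, Q) = -1 + Q + V (R(V, Q) = (Q + V) - 1 = -1 + Q + V)
(8 + R(g, 3))**2 = (8 + (-1 + 3 - 10))**2 = (8 - 8)**2 = 0**2 = 0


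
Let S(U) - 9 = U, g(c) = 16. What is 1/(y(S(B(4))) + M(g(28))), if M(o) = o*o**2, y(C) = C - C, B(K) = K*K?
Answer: 1/4096 ≈ 0.00024414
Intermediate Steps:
B(K) = K**2
S(U) = 9 + U
y(C) = 0
M(o) = o**3
1/(y(S(B(4))) + M(g(28))) = 1/(0 + 16**3) = 1/(0 + 4096) = 1/4096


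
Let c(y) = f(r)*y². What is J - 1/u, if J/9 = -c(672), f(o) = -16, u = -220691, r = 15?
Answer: 14351115534337/220691 ≈ 6.5028e+7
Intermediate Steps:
c(y) = -16*y²
J = 65028096 (J = 9*(-(-16)*672²) = 9*(-(-16)*451584) = 9*(-1*(-7225344)) = 9*7225344 = 65028096)
J - 1/u = 65028096 - 1/(-220691) = 65028096 - 1*(-1/220691) = 65028096 + 1/220691 = 14351115534337/220691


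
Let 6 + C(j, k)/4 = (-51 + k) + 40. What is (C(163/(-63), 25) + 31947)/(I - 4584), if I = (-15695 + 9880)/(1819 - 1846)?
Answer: -863433/117953 ≈ -7.3201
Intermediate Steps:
C(j, k) = -68 + 4*k (C(j, k) = -24 + 4*((-51 + k) + 40) = -24 + 4*(-11 + k) = -24 + (-44 + 4*k) = -68 + 4*k)
I = 5815/27 (I = -5815/(-27) = -5815*(-1/27) = 5815/27 ≈ 215.37)
(C(163/(-63), 25) + 31947)/(I - 4584) = ((-68 + 4*25) + 31947)/(5815/27 - 4584) = ((-68 + 100) + 31947)/(-117953/27) = (32 + 31947)*(-27/117953) = 31979*(-27/117953) = -863433/117953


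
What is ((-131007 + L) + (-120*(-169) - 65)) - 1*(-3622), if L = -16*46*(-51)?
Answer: -69634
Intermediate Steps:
L = 37536 (L = -736*(-51) = 37536)
((-131007 + L) + (-120*(-169) - 65)) - 1*(-3622) = ((-131007 + 37536) + (-120*(-169) - 65)) - 1*(-3622) = (-93471 + (20280 - 65)) + 3622 = (-93471 + 20215) + 3622 = -73256 + 3622 = -69634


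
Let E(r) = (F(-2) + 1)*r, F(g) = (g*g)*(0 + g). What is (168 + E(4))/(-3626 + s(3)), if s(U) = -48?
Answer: -70/1837 ≈ -0.038106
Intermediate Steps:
F(g) = g³ (F(g) = g²*g = g³)
E(r) = -7*r (E(r) = ((-2)³ + 1)*r = (-8 + 1)*r = -7*r)
(168 + E(4))/(-3626 + s(3)) = (168 - 7*4)/(-3626 - 48) = (168 - 28)/(-3674) = 140*(-1/3674) = -70/1837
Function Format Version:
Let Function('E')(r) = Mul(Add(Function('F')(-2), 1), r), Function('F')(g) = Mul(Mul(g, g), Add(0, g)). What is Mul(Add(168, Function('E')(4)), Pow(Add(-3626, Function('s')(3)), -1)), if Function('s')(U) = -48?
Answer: Rational(-70, 1837) ≈ -0.038106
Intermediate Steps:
Function('F')(g) = Pow(g, 3) (Function('F')(g) = Mul(Pow(g, 2), g) = Pow(g, 3))
Function('E')(r) = Mul(-7, r) (Function('E')(r) = Mul(Add(Pow(-2, 3), 1), r) = Mul(Add(-8, 1), r) = Mul(-7, r))
Mul(Add(168, Function('E')(4)), Pow(Add(-3626, Function('s')(3)), -1)) = Mul(Add(168, Mul(-7, 4)), Pow(Add(-3626, -48), -1)) = Mul(Add(168, -28), Pow(-3674, -1)) = Mul(140, Rational(-1, 3674)) = Rational(-70, 1837)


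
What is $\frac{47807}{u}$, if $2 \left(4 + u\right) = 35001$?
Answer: $\frac{95614}{34993} \approx 2.7324$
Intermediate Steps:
$u = \frac{34993}{2}$ ($u = -4 + \frac{1}{2} \cdot 35001 = -4 + \frac{35001}{2} = \frac{34993}{2} \approx 17497.0$)
$\frac{47807}{u} = \frac{47807}{\frac{34993}{2}} = 47807 \cdot \frac{2}{34993} = \frac{95614}{34993}$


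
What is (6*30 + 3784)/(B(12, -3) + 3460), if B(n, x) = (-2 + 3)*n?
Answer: 991/868 ≈ 1.1417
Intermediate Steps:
B(n, x) = n (B(n, x) = 1*n = n)
(6*30 + 3784)/(B(12, -3) + 3460) = (6*30 + 3784)/(12 + 3460) = (180 + 3784)/3472 = 3964*(1/3472) = 991/868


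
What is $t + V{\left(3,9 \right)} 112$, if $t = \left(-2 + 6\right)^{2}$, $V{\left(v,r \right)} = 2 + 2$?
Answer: $464$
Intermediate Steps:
$V{\left(v,r \right)} = 4$
$t = 16$ ($t = 4^{2} = 16$)
$t + V{\left(3,9 \right)} 112 = 16 + 4 \cdot 112 = 16 + 448 = 464$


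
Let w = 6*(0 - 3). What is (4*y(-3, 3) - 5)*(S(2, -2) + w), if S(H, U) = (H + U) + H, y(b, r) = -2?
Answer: 208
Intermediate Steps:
w = -18 (w = 6*(-3) = -18)
S(H, U) = U + 2*H
(4*y(-3, 3) - 5)*(S(2, -2) + w) = (4*(-2) - 5)*((-2 + 2*2) - 18) = (-8 - 5)*((-2 + 4) - 18) = -13*(2 - 18) = -13*(-16) = 208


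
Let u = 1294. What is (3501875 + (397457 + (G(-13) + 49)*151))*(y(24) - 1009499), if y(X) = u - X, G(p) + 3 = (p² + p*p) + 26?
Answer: -3993839060418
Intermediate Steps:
G(p) = 23 + 2*p² (G(p) = -3 + ((p² + p*p) + 26) = -3 + ((p² + p²) + 26) = -3 + (2*p² + 26) = -3 + (26 + 2*p²) = 23 + 2*p²)
y(X) = 1294 - X
(3501875 + (397457 + (G(-13) + 49)*151))*(y(24) - 1009499) = (3501875 + (397457 + ((23 + 2*(-13)²) + 49)*151))*((1294 - 1*24) - 1009499) = (3501875 + (397457 + ((23 + 2*169) + 49)*151))*((1294 - 24) - 1009499) = (3501875 + (397457 + ((23 + 338) + 49)*151))*(1270 - 1009499) = (3501875 + (397457 + (361 + 49)*151))*(-1008229) = (3501875 + (397457 + 410*151))*(-1008229) = (3501875 + (397457 + 61910))*(-1008229) = (3501875 + 459367)*(-1008229) = 3961242*(-1008229) = -3993839060418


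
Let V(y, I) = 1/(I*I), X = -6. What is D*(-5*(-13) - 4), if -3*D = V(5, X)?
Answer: -61/108 ≈ -0.56481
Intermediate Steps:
V(y, I) = I**(-2) (V(y, I) = 1/(I**2) = I**(-2))
D = -1/108 (D = -1/3/(-6)**2 = -1/3*1/36 = -1/108 ≈ -0.0092593)
D*(-5*(-13) - 4) = -(-5*(-13) - 4)/108 = -(65 - 4)/108 = -1/108*61 = -61/108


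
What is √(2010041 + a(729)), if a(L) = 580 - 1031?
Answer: √2009590 ≈ 1417.6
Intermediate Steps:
a(L) = -451
√(2010041 + a(729)) = √(2010041 - 451) = √2009590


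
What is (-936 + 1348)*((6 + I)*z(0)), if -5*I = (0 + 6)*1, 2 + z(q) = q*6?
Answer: -19776/5 ≈ -3955.2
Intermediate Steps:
z(q) = -2 + 6*q (z(q) = -2 + q*6 = -2 + 6*q)
I = -6/5 (I = -(0 + 6)/5 = -6/5 ≈ -1.2000)
(-936 + 1348)*((6 + I)*z(0)) = (-936 + 1348)*((6 - 6/5)*(-2 + 6*0)) = 412*(24*(-2 + 0)/5) = 412*((24/5)*(-2)) = 412*(-48/5) = -19776/5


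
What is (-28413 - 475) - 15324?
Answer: -44212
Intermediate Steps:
(-28413 - 475) - 15324 = -28888 - 15324 = -44212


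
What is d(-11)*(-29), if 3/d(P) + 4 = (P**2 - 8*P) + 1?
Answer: -87/206 ≈ -0.42233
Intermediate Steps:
d(P) = 3/(-3 + P**2 - 8*P) (d(P) = 3/(-4 + ((P**2 - 8*P) + 1)) = 3/(-4 + (1 + P**2 - 8*P)) = 3/(-3 + P**2 - 8*P))
d(-11)*(-29) = (3/(-3 + (-11)**2 - 8*(-11)))*(-29) = (3/(-3 + 121 + 88))*(-29) = (3/206)*(-29) = -87/206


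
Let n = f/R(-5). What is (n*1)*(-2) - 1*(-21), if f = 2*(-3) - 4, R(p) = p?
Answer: 17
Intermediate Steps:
f = -10 (f = -6 - 4 = -10)
n = 2 (n = -10/(-5) = -10*(-⅕) = 2)
(n*1)*(-2) - 1*(-21) = (2*1)*(-2) - 1*(-21) = 2*(-2) + 21 = -4 + 21 = 17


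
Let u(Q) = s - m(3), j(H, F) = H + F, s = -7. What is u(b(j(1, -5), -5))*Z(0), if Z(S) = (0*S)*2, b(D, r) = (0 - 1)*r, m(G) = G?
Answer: 0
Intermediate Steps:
j(H, F) = F + H
b(D, r) = -r
u(Q) = -10 (u(Q) = -7 - 1*3 = -7 - 3 = -10)
Z(S) = 0 (Z(S) = 0*2 = 0)
u(b(j(1, -5), -5))*Z(0) = -10*0 = 0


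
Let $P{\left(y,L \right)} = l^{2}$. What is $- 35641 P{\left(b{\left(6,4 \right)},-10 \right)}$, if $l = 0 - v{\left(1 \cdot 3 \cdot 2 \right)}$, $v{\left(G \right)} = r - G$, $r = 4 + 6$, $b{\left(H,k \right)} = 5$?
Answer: $-570256$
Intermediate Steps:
$r = 10$
$v{\left(G \right)} = 10 - G$
$l = -4$ ($l = 0 - \left(10 - 1 \cdot 3 \cdot 2\right) = 0 - \left(10 - 3 \cdot 2\right) = 0 - \left(10 - 6\right) = 0 - 4 = -4$)
$P{\left(y,L \right)} = 16$ ($P{\left(y,L \right)} = \left(-4\right)^{2} = 16$)
$- 35641 P{\left(b{\left(6,4 \right)},-10 \right)} = \left(-35641\right) 16 = -570256$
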